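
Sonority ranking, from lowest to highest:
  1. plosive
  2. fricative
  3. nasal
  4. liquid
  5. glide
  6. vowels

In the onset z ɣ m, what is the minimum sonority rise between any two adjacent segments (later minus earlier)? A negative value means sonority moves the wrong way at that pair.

/z/ — fricative, sonority 2.
/ɣ/ — fricative, sonority 2.
/m/ — nasal, sonority 3.
/z/→/ɣ/: change +0.
/ɣ/→/m/: change +1.
Minimum = 0.

0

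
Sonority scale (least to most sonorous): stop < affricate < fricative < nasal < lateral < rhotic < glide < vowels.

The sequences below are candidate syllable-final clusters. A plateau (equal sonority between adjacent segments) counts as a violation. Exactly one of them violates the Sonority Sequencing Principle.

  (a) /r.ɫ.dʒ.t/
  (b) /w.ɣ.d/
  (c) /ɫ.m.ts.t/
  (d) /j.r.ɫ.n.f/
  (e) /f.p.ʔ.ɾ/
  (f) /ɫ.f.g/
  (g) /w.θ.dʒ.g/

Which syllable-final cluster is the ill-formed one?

e

(a) 6-5-2-1 → obeys
(b) 7-3-1 → obeys
(c) 5-4-2-1 → obeys
(d) 7-6-5-4-3 → obeys
(e) 3-1-1-6 → violates
(f) 5-3-1 → obeys
(g) 7-3-2-1 → obeys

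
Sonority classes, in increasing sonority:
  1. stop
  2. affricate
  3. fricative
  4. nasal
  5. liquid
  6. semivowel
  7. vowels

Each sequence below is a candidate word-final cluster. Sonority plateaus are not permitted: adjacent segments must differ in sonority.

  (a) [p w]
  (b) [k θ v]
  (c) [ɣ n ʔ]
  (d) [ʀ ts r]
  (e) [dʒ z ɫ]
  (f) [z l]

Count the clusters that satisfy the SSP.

(a) 1-6 → violates
(b) 1-3-3 → violates
(c) 3-4-1 → violates
(d) 5-2-5 → violates
(e) 2-3-5 → violates
(f) 3-5 → violates

0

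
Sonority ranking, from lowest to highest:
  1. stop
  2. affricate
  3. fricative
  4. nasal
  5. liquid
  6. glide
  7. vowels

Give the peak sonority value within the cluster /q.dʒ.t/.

/q/ — stop, sonority 1.
/dʒ/ — affricate, sonority 2.
/t/ — stop, sonority 1.
The maximum is 2.

2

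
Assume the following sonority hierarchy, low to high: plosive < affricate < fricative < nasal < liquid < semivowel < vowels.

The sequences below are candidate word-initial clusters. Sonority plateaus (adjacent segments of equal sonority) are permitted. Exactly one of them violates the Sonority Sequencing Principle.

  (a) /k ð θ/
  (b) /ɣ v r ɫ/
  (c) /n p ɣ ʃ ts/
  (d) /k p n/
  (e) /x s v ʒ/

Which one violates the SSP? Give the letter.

c

(a) /k ð θ/: profile 1-3-3 — obeys.
(b) /ɣ v r ɫ/: profile 3-3-5-5 — obeys.
(c) /n p ɣ ʃ ts/: profile 4-1-3-3-2 — violates.
(d) /k p n/: profile 1-1-4 — obeys.
(e) /x s v ʒ/: profile 3-3-3-3 — obeys.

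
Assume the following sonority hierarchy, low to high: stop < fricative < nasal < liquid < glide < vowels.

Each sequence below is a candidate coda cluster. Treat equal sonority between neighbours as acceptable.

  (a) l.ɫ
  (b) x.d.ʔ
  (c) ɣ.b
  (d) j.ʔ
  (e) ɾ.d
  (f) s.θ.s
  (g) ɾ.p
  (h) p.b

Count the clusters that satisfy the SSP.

8

(a) 4-4 → obeys
(b) 2-1-1 → obeys
(c) 2-1 → obeys
(d) 5-1 → obeys
(e) 4-1 → obeys
(f) 2-2-2 → obeys
(g) 4-1 → obeys
(h) 1-1 → obeys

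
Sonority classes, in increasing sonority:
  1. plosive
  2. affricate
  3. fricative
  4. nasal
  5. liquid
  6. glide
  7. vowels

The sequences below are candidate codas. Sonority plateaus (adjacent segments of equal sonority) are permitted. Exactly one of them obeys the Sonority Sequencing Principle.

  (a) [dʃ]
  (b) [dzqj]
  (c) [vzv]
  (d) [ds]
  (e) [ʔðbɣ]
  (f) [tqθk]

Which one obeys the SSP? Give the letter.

c

(a) 1-3 → violates
(b) 1-3-1-6 → violates
(c) 3-3-3 → obeys
(d) 1-3 → violates
(e) 1-3-1-3 → violates
(f) 1-1-3-1 → violates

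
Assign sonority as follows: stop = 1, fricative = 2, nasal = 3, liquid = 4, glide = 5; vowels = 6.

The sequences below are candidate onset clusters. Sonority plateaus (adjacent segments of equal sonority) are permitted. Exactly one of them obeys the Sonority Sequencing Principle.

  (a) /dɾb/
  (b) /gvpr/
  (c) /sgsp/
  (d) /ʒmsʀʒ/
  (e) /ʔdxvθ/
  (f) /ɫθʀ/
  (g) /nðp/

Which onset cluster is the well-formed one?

e

(a) sonority 1-4-1: ill-formed.
(b) sonority 1-2-1-4: ill-formed.
(c) sonority 2-1-2-1: ill-formed.
(d) sonority 2-3-2-4-2: ill-formed.
(e) sonority 1-1-2-2-2: well-formed.
(f) sonority 4-2-4: ill-formed.
(g) sonority 3-2-1: ill-formed.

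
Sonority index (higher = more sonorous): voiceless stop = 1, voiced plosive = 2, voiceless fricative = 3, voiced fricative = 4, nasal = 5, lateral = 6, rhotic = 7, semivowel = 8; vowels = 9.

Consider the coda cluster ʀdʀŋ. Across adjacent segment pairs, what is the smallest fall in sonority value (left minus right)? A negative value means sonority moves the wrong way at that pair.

-5

/ʀ/ is a rhotic (sonority 7).
/d/ is a voiced plosive (sonority 2).
/ʀ/ is a rhotic (sonority 7).
/ŋ/ is a nasal (sonority 5).
/ʀ/→/d/: change +5.
/d/→/ʀ/: change -5.
/ʀ/→/ŋ/: change +2.
Minimum = -5.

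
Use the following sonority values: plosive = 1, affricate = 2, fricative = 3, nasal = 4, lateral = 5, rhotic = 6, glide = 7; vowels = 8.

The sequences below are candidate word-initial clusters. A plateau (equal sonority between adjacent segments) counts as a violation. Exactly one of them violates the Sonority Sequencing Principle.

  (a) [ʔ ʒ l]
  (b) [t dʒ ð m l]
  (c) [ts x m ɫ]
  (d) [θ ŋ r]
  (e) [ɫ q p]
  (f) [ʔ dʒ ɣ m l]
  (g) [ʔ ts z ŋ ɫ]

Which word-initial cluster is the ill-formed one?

e

(a) 1-3-5 → obeys
(b) 1-2-3-4-5 → obeys
(c) 2-3-4-5 → obeys
(d) 3-4-6 → obeys
(e) 5-1-1 → violates
(f) 1-2-3-4-5 → obeys
(g) 1-2-3-4-5 → obeys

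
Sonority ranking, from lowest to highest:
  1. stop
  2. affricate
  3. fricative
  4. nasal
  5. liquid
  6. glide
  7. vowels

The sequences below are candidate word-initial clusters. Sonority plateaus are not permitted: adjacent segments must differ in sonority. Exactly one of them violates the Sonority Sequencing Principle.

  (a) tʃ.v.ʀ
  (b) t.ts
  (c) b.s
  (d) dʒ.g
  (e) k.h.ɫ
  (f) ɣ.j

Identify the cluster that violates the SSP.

d

(a) tʃ.v.ʀ: profile 2-3-5 — obeys.
(b) t.ts: profile 1-2 — obeys.
(c) b.s: profile 1-3 — obeys.
(d) dʒ.g: profile 2-1 — violates.
(e) k.h.ɫ: profile 1-3-5 — obeys.
(f) ɣ.j: profile 3-6 — obeys.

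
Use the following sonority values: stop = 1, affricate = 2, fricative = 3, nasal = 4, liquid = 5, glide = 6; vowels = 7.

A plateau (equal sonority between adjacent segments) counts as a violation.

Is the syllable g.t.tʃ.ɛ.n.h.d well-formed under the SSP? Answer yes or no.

Onset: /g/ is a stop (sonority 1), /t/ is a stop (sonority 1), /tʃ/ is an affricate (sonority 2); then the nucleus /ɛ/ (sonority 7).
Onset profile 1-1-2-7 — does not strictly rise throughout.
Coda: /n/ is a nasal (sonority 4), /h/ is a fricative (sonority 3), /d/ is a stop (sonority 1).
Coda profile 7-4-3-1 — falls from the nucleus.

no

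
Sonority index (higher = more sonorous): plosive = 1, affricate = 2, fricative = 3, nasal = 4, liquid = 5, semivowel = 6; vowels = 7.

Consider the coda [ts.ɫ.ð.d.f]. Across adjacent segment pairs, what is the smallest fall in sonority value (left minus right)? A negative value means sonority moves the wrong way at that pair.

/ts/: affricate = 2.
/ɫ/: liquid = 5.
/ð/: fricative = 3.
/d/: plosive = 1.
/f/: fricative = 3.
/ts/→/ɫ/: change -3.
/ɫ/→/ð/: change +2.
/ð/→/d/: change +2.
/d/→/f/: change -2.
Minimum = -3.

-3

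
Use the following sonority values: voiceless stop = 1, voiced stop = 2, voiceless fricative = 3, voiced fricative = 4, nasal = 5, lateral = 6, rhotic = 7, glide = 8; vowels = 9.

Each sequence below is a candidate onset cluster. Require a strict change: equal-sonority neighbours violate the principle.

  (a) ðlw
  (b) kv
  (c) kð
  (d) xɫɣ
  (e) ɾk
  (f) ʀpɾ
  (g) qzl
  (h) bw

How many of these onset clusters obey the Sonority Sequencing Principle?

5

(a) sonority 4-6-8: well-formed.
(b) sonority 1-4: well-formed.
(c) sonority 1-4: well-formed.
(d) sonority 3-6-4: ill-formed.
(e) sonority 7-1: ill-formed.
(f) sonority 7-1-7: ill-formed.
(g) sonority 1-4-6: well-formed.
(h) sonority 2-8: well-formed.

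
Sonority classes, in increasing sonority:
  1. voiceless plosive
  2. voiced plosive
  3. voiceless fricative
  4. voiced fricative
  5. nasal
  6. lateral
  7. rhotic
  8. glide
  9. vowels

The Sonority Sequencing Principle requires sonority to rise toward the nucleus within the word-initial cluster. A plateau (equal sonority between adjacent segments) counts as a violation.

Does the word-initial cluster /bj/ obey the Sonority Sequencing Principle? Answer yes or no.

yes

/b/ — voiced plosive, sonority 2.
/j/ — glide, sonority 8.
The profile 2-8 strictly rises, so the word-initial cluster satisfies the SSP.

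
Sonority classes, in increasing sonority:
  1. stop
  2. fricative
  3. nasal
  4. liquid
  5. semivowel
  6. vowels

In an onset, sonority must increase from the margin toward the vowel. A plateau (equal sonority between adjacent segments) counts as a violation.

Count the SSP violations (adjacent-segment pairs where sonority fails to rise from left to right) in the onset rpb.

/r/: liquid = 4.
/p/: stop = 1.
/b/: stop = 1.
/r/→/p/: 4→1 (does not rise) — violation.
/p/→/b/: 1→1 (plateau) — violation.

2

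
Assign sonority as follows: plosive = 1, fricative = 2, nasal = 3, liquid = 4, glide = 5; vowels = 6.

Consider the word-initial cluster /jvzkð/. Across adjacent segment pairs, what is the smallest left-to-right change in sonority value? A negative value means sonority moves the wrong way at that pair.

/j/ — glide, sonority 5.
/v/ — fricative, sonority 2.
/z/ — fricative, sonority 2.
/k/ — plosive, sonority 1.
/ð/ — fricative, sonority 2.
/j/→/v/: change -3.
/v/→/z/: change +0.
/z/→/k/: change -1.
/k/→/ð/: change +1.
Minimum = -3.

-3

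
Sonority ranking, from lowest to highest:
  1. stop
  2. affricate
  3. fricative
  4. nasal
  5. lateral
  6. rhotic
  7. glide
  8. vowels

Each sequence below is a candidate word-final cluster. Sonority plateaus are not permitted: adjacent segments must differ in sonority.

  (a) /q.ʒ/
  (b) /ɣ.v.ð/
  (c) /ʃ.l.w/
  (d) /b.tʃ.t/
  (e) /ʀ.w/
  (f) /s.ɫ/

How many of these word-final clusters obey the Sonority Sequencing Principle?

(a) /q.ʒ/: profile 1-3 — violates.
(b) /ɣ.v.ð/: profile 3-3-3 — violates.
(c) /ʃ.l.w/: profile 3-5-7 — violates.
(d) /b.tʃ.t/: profile 1-2-1 — violates.
(e) /ʀ.w/: profile 6-7 — violates.
(f) /s.ɫ/: profile 3-5 — violates.

0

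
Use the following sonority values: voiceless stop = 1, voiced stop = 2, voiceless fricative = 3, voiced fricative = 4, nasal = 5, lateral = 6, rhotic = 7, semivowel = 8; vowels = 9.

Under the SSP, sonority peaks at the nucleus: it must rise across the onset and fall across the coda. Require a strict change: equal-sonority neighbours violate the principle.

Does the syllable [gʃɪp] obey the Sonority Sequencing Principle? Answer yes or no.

yes

Onset: /g/ is a voiced stop (sonority 2), /ʃ/ is a voiceless fricative (sonority 3); then the nucleus /ɪ/ (sonority 9).
Onset profile 2-3-9 — rises to the nucleus.
Coda: /p/ is a voiceless stop (sonority 1).
Coda profile 9-1 — falls from the nucleus.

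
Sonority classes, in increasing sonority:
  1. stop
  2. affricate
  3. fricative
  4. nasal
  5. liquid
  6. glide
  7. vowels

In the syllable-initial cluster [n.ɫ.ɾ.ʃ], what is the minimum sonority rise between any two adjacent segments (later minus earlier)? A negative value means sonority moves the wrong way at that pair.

-2

/n/ — nasal, sonority 4.
/ɫ/ — liquid, sonority 5.
/ɾ/ — liquid, sonority 5.
/ʃ/ — fricative, sonority 3.
/n/→/ɫ/: change +1.
/ɫ/→/ɾ/: change +0.
/ɾ/→/ʃ/: change -2.
Minimum = -2.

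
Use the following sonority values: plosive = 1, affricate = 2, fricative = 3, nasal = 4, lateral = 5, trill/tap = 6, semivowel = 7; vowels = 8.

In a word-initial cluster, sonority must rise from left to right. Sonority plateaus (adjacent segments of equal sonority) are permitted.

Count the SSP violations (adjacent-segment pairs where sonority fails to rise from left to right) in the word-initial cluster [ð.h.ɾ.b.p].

/ð/: fricative = 3.
/h/: fricative = 3.
/ɾ/: trill/tap = 6.
/b/: plosive = 1.
/p/: plosive = 1.
/ð/→/h/: 3→3 (plateau, allowed) — ok.
/h/→/ɾ/: 3→6 (rises) — ok.
/ɾ/→/b/: 6→1 (does not rise) — violation.
/b/→/p/: 1→1 (plateau, allowed) — ok.

1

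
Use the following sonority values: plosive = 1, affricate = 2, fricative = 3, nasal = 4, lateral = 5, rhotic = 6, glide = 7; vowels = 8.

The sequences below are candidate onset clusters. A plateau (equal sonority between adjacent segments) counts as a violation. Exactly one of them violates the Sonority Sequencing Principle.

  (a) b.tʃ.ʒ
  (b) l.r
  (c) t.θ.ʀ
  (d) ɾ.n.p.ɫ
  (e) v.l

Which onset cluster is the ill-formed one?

d

(a) b.tʃ.ʒ: profile 1-2-3 — obeys.
(b) l.r: profile 5-6 — obeys.
(c) t.θ.ʀ: profile 1-3-6 — obeys.
(d) ɾ.n.p.ɫ: profile 6-4-1-5 — violates.
(e) v.l: profile 3-5 — obeys.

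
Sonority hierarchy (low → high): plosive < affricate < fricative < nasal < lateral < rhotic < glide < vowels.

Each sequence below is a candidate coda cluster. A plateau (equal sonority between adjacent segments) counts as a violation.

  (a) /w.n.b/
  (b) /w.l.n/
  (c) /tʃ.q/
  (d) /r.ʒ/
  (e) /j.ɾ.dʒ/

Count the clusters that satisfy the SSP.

(a) sonority 7-4-1: well-formed.
(b) sonority 7-5-4: well-formed.
(c) sonority 2-1: well-formed.
(d) sonority 6-3: well-formed.
(e) sonority 7-6-2: well-formed.

5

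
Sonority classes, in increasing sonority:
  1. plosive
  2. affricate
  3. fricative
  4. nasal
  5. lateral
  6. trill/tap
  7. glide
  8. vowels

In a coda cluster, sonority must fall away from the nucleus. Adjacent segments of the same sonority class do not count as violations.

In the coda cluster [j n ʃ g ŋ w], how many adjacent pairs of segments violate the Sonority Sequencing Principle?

/j/ is a glide (sonority 7).
/n/ is a nasal (sonority 4).
/ʃ/ is a fricative (sonority 3).
/g/ is a plosive (sonority 1).
/ŋ/ is a nasal (sonority 4).
/w/ is a glide (sonority 7).
/j/→/n/: 7→4 (falls) — ok.
/n/→/ʃ/: 4→3 (falls) — ok.
/ʃ/→/g/: 3→1 (falls) — ok.
/g/→/ŋ/: 1→4 (does not fall) — violation.
/ŋ/→/w/: 4→7 (does not fall) — violation.

2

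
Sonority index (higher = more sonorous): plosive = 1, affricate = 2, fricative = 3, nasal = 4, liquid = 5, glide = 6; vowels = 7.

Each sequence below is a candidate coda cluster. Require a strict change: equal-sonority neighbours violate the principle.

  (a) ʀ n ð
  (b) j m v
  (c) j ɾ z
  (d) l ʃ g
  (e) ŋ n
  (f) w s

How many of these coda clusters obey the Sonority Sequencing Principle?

5

(a) sonority 5-4-3: well-formed.
(b) sonority 6-4-3: well-formed.
(c) sonority 6-5-3: well-formed.
(d) sonority 5-3-1: well-formed.
(e) sonority 4-4: ill-formed.
(f) sonority 6-3: well-formed.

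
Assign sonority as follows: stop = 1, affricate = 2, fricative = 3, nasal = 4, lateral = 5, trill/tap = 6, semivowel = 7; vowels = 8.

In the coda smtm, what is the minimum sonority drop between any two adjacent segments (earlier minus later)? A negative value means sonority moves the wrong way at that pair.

/s/: fricative = 3.
/m/: nasal = 4.
/t/: stop = 1.
/m/: nasal = 4.
/s/→/m/: change -1.
/m/→/t/: change +3.
/t/→/m/: change -3.
Minimum = -3.

-3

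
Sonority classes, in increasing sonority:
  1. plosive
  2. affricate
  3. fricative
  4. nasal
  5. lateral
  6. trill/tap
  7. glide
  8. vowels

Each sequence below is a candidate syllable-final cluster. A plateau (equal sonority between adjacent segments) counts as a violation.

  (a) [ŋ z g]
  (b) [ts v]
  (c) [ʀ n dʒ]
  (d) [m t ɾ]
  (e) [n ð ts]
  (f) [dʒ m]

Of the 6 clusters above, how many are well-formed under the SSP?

(a) sonority 4-3-1: well-formed.
(b) sonority 2-3: ill-formed.
(c) sonority 6-4-2: well-formed.
(d) sonority 4-1-6: ill-formed.
(e) sonority 4-3-2: well-formed.
(f) sonority 2-4: ill-formed.

3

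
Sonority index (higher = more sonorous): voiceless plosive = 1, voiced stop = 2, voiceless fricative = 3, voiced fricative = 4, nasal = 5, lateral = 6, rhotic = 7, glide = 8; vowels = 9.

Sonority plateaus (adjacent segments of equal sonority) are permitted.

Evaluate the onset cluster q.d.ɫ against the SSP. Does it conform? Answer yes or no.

yes

/q/ — voiceless plosive, sonority 1.
/d/ — voiced stop, sonority 2.
/ɫ/ — lateral, sonority 6.
The profile 1-2-6 strictly rises, so the onset cluster satisfies the SSP.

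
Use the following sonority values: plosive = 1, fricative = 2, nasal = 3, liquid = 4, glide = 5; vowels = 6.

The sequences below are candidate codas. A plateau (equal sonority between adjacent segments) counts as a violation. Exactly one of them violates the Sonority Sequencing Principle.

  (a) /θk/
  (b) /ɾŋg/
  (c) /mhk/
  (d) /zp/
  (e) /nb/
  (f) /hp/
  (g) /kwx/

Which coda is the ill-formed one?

(a) /θk/: profile 2-1 — obeys.
(b) /ɾŋg/: profile 4-3-1 — obeys.
(c) /mhk/: profile 3-2-1 — obeys.
(d) /zp/: profile 2-1 — obeys.
(e) /nb/: profile 3-1 — obeys.
(f) /hp/: profile 2-1 — obeys.
(g) /kwx/: profile 1-5-2 — violates.

g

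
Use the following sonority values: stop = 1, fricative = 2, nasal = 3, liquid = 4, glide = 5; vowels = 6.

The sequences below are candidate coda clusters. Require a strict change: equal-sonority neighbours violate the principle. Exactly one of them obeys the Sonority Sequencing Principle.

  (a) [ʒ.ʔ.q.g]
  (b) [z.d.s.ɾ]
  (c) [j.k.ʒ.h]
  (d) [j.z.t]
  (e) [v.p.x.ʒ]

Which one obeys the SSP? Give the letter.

(a) [ʒ.ʔ.q.g]: profile 2-1-1-1 — violates.
(b) [z.d.s.ɾ]: profile 2-1-2-4 — violates.
(c) [j.k.ʒ.h]: profile 5-1-2-2 — violates.
(d) [j.z.t]: profile 5-2-1 — obeys.
(e) [v.p.x.ʒ]: profile 2-1-2-2 — violates.

d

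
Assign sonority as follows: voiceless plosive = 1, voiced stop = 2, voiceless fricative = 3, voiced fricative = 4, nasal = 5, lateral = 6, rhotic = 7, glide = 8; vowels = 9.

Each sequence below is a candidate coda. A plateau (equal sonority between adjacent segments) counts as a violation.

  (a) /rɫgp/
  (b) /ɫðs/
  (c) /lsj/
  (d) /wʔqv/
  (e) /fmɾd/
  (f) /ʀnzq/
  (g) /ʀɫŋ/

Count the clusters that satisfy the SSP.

4

(a) /rɫgp/: profile 7-6-2-1 — obeys.
(b) /ɫðs/: profile 6-4-3 — obeys.
(c) /lsj/: profile 6-3-8 — violates.
(d) /wʔqv/: profile 8-1-1-4 — violates.
(e) /fmɾd/: profile 3-5-7-2 — violates.
(f) /ʀnzq/: profile 7-5-4-1 — obeys.
(g) /ʀɫŋ/: profile 7-6-5 — obeys.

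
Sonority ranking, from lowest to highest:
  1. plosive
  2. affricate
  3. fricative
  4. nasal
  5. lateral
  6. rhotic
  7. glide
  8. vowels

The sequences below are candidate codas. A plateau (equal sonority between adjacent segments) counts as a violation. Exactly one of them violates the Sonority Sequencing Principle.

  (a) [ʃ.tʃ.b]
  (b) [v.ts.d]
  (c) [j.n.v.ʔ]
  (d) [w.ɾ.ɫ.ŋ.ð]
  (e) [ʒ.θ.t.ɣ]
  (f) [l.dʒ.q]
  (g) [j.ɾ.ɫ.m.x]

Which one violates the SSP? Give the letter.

e

(a) 3-2-1 → obeys
(b) 3-2-1 → obeys
(c) 7-4-3-1 → obeys
(d) 7-6-5-4-3 → obeys
(e) 3-3-1-3 → violates
(f) 5-2-1 → obeys
(g) 7-6-5-4-3 → obeys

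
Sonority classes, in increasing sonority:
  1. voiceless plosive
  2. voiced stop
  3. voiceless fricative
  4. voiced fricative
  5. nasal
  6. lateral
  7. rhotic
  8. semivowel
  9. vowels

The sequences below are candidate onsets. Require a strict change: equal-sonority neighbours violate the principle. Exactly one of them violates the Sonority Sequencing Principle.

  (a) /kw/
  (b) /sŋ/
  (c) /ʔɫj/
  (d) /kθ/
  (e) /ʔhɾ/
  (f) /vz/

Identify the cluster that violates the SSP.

f

(a) /kw/: profile 1-8 — obeys.
(b) /sŋ/: profile 3-5 — obeys.
(c) /ʔɫj/: profile 1-6-8 — obeys.
(d) /kθ/: profile 1-3 — obeys.
(e) /ʔhɾ/: profile 1-3-7 — obeys.
(f) /vz/: profile 4-4 — violates.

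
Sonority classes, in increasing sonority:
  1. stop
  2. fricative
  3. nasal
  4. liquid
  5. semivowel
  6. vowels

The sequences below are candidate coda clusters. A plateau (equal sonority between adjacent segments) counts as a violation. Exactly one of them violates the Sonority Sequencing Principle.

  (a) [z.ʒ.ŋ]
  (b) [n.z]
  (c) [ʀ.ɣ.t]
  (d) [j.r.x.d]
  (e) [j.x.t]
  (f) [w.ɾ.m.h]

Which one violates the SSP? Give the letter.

(a) 2-2-3 → violates
(b) 3-2 → obeys
(c) 4-2-1 → obeys
(d) 5-4-2-1 → obeys
(e) 5-2-1 → obeys
(f) 5-4-3-2 → obeys

a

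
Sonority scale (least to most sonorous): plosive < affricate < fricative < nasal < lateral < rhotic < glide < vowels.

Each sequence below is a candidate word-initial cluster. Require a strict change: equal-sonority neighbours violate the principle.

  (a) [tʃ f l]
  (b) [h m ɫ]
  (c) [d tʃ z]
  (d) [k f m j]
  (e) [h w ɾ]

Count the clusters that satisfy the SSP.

(a) sonority 2-3-5: well-formed.
(b) sonority 3-4-5: well-formed.
(c) sonority 1-2-3: well-formed.
(d) sonority 1-3-4-7: well-formed.
(e) sonority 3-7-6: ill-formed.

4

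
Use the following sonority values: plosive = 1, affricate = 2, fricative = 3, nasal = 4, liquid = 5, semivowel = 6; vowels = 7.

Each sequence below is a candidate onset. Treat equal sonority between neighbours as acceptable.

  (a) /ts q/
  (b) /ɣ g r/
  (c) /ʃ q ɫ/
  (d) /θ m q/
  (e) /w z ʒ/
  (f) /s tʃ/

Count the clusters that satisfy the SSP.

0

(a) /ts q/: profile 2-1 — violates.
(b) /ɣ g r/: profile 3-1-5 — violates.
(c) /ʃ q ɫ/: profile 3-1-5 — violates.
(d) /θ m q/: profile 3-4-1 — violates.
(e) /w z ʒ/: profile 6-3-3 — violates.
(f) /s tʃ/: profile 3-2 — violates.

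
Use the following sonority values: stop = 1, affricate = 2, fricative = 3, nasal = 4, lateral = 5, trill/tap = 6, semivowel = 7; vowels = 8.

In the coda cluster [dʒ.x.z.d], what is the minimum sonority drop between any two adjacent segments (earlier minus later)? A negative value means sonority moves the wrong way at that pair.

-1

/dʒ/: affricate = 2.
/x/: fricative = 3.
/z/: fricative = 3.
/d/: stop = 1.
/dʒ/→/x/: change -1.
/x/→/z/: change +0.
/z/→/d/: change +2.
Minimum = -1.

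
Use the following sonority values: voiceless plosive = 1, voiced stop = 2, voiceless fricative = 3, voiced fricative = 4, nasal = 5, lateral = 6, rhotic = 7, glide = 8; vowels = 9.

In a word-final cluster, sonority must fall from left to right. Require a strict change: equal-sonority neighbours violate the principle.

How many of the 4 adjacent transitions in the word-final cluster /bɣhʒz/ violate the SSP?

3

/b/ is a voiced stop (sonority 2).
/ɣ/ is a voiced fricative (sonority 4).
/h/ is a voiceless fricative (sonority 3).
/ʒ/ is a voiced fricative (sonority 4).
/z/ is a voiced fricative (sonority 4).
/b/→/ɣ/: 2→4 (does not fall) — violation.
/ɣ/→/h/: 4→3 (falls) — ok.
/h/→/ʒ/: 3→4 (does not fall) — violation.
/ʒ/→/z/: 4→4 (plateau) — violation.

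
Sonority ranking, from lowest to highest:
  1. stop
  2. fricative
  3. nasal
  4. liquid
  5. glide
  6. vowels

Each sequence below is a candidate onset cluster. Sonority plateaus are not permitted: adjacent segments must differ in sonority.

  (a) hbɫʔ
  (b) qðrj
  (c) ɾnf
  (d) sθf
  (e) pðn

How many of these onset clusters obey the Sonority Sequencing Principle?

2

(a) sonority 2-1-4-1: ill-formed.
(b) sonority 1-2-4-5: well-formed.
(c) sonority 4-3-2: ill-formed.
(d) sonority 2-2-2: ill-formed.
(e) sonority 1-2-3: well-formed.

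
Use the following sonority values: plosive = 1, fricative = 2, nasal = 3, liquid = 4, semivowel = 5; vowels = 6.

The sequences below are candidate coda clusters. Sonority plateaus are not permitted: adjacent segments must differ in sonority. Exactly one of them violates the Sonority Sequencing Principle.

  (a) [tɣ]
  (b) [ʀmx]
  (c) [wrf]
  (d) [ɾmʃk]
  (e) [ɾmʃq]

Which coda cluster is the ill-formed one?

a

(a) 1-2 → violates
(b) 4-3-2 → obeys
(c) 5-4-2 → obeys
(d) 4-3-2-1 → obeys
(e) 4-3-2-1 → obeys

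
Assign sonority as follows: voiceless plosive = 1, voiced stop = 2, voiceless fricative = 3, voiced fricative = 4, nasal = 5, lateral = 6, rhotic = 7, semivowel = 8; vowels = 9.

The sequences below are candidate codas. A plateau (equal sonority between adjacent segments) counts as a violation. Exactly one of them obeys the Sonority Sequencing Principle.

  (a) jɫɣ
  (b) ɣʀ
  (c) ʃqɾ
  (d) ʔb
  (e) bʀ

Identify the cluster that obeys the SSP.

(a) 8-6-4 → obeys
(b) 4-7 → violates
(c) 3-1-7 → violates
(d) 1-2 → violates
(e) 2-7 → violates

a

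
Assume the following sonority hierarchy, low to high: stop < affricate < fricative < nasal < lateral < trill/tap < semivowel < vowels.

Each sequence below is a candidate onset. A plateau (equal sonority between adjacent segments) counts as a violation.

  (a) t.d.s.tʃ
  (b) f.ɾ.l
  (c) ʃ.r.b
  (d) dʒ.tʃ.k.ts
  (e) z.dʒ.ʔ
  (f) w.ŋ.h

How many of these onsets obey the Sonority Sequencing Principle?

(a) sonority 1-1-3-2: ill-formed.
(b) sonority 3-6-5: ill-formed.
(c) sonority 3-6-1: ill-formed.
(d) sonority 2-2-1-2: ill-formed.
(e) sonority 3-2-1: ill-formed.
(f) sonority 7-4-3: ill-formed.

0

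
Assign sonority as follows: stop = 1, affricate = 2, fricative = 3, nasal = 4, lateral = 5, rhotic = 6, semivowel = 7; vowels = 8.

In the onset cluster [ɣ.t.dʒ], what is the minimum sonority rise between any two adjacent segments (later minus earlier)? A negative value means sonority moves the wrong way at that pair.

-2

/ɣ/ — fricative, sonority 3.
/t/ — stop, sonority 1.
/dʒ/ — affricate, sonority 2.
/ɣ/→/t/: change -2.
/t/→/dʒ/: change +1.
Minimum = -2.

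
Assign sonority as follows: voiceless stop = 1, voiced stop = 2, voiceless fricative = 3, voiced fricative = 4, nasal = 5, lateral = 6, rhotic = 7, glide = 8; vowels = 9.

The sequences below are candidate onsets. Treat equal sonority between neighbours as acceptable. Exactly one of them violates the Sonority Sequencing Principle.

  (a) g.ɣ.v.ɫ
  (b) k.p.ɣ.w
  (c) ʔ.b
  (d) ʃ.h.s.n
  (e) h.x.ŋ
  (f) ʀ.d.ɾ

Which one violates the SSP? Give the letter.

(a) sonority 2-4-4-6: well-formed.
(b) sonority 1-1-4-8: well-formed.
(c) sonority 1-2: well-formed.
(d) sonority 3-3-3-5: well-formed.
(e) sonority 3-3-5: well-formed.
(f) sonority 7-2-7: ill-formed.

f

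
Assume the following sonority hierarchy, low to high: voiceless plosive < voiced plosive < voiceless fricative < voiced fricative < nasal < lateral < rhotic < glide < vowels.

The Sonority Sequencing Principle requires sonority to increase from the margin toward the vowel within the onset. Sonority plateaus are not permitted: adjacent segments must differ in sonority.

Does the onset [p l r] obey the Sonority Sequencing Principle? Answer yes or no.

/p/: voiceless plosive = 1.
/l/: lateral = 6.
/r/: rhotic = 7.
The profile 1-6-7 strictly rises, so the onset satisfies the SSP.

yes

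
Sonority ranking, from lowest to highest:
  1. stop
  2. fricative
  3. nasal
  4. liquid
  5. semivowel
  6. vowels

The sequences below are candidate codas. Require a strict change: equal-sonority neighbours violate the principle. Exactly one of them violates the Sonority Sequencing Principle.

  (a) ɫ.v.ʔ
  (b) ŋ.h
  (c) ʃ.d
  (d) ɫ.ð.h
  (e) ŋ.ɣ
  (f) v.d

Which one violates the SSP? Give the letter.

d

(a) ɫ.v.ʔ: profile 4-2-1 — obeys.
(b) ŋ.h: profile 3-2 — obeys.
(c) ʃ.d: profile 2-1 — obeys.
(d) ɫ.ð.h: profile 4-2-2 — violates.
(e) ŋ.ɣ: profile 3-2 — obeys.
(f) v.d: profile 2-1 — obeys.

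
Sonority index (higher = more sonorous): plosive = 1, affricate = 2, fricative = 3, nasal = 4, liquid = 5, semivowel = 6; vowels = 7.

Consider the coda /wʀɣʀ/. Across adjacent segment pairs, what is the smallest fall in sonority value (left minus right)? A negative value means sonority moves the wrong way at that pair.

/w/ — semivowel, sonority 6.
/ʀ/ — liquid, sonority 5.
/ɣ/ — fricative, sonority 3.
/ʀ/ — liquid, sonority 5.
/w/→/ʀ/: change +1.
/ʀ/→/ɣ/: change +2.
/ɣ/→/ʀ/: change -2.
Minimum = -2.

-2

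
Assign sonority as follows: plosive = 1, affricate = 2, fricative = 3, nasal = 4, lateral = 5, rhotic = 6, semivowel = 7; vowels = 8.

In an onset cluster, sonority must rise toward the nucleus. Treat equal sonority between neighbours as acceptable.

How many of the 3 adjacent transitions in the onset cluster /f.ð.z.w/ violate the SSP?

0

/f/ — fricative, sonority 3.
/ð/ — fricative, sonority 3.
/z/ — fricative, sonority 3.
/w/ — semivowel, sonority 7.
/f/→/ð/: 3→3 (plateau, allowed) — ok.
/ð/→/z/: 3→3 (plateau, allowed) — ok.
/z/→/w/: 3→7 (rises) — ok.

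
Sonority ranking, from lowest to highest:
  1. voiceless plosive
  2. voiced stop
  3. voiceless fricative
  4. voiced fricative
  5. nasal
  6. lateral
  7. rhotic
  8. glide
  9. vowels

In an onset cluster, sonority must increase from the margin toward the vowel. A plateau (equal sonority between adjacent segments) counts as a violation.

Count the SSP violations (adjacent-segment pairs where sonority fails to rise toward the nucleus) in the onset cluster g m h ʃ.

2

/g/: voiced stop = 2.
/m/: nasal = 5.
/h/: voiceless fricative = 3.
/ʃ/: voiceless fricative = 3.
/g/→/m/: 2→5 (rises) — ok.
/m/→/h/: 5→3 (does not rise) — violation.
/h/→/ʃ/: 3→3 (plateau) — violation.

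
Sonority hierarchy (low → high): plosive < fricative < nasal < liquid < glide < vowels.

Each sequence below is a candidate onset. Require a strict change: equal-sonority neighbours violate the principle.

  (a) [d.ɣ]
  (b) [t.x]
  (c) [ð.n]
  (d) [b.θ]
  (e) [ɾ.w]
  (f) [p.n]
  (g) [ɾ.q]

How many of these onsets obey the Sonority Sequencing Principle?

6

(a) [d.ɣ]: profile 1-2 — obeys.
(b) [t.x]: profile 1-2 — obeys.
(c) [ð.n]: profile 2-3 — obeys.
(d) [b.θ]: profile 1-2 — obeys.
(e) [ɾ.w]: profile 4-5 — obeys.
(f) [p.n]: profile 1-3 — obeys.
(g) [ɾ.q]: profile 4-1 — violates.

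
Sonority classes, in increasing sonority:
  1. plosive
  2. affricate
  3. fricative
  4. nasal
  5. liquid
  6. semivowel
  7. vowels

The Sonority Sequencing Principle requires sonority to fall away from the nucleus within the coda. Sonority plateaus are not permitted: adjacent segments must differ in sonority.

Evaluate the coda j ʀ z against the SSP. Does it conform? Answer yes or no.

yes

/j/ is a semivowel (sonority 6).
/ʀ/ is a liquid (sonority 5).
/z/ is a fricative (sonority 3).
The profile 6-5-3 strictly falls, so the coda satisfies the SSP.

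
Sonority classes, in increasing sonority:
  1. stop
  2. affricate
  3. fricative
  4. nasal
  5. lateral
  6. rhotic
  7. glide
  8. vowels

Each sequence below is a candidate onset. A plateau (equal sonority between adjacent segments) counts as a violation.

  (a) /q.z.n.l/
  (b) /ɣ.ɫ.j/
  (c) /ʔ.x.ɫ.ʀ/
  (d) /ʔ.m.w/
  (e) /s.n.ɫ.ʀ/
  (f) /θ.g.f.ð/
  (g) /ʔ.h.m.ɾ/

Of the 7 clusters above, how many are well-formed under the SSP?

6

(a) sonority 1-3-4-5: well-formed.
(b) sonority 3-5-7: well-formed.
(c) sonority 1-3-5-6: well-formed.
(d) sonority 1-4-7: well-formed.
(e) sonority 3-4-5-6: well-formed.
(f) sonority 3-1-3-3: ill-formed.
(g) sonority 1-3-4-6: well-formed.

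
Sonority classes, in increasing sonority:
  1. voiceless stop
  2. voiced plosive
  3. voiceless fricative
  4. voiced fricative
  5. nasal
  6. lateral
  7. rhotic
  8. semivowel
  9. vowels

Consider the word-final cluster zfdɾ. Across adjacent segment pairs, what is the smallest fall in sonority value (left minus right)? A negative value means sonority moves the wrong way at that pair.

/z/ is a voiced fricative (sonority 4).
/f/ is a voiceless fricative (sonority 3).
/d/ is a voiced plosive (sonority 2).
/ɾ/ is a rhotic (sonority 7).
/z/→/f/: change +1.
/f/→/d/: change +1.
/d/→/ɾ/: change -5.
Minimum = -5.

-5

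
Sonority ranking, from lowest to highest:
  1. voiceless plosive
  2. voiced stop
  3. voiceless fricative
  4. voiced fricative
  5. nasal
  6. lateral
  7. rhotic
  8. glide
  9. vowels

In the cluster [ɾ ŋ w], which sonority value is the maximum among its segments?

/ɾ/ — rhotic, sonority 7.
/ŋ/ — nasal, sonority 5.
/w/ — glide, sonority 8.
The maximum is 8.

8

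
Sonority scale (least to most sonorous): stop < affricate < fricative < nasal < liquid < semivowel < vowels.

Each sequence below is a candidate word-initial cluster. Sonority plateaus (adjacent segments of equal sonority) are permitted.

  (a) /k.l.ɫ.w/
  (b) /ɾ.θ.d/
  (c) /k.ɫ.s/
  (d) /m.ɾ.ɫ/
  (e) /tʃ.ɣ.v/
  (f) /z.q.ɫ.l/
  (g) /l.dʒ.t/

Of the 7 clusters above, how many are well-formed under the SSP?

(a) 1-5-5-6 → obeys
(b) 5-3-1 → violates
(c) 1-5-3 → violates
(d) 4-5-5 → obeys
(e) 2-3-3 → obeys
(f) 3-1-5-5 → violates
(g) 5-2-1 → violates

3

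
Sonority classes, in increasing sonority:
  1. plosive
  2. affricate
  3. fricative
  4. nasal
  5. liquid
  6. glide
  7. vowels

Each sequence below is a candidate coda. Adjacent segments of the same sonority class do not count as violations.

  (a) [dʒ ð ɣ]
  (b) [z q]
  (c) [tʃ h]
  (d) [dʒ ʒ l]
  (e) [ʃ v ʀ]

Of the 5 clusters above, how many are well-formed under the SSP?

(a) [dʒ ð ɣ]: profile 2-3-3 — violates.
(b) [z q]: profile 3-1 — obeys.
(c) [tʃ h]: profile 2-3 — violates.
(d) [dʒ ʒ l]: profile 2-3-5 — violates.
(e) [ʃ v ʀ]: profile 3-3-5 — violates.

1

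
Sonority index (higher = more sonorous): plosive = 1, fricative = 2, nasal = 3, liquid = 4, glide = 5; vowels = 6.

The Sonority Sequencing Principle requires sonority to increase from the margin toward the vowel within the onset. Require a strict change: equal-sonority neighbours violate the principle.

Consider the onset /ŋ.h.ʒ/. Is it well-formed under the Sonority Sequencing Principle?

/ŋ/: nasal = 3.
/h/: fricative = 2.
/ʒ/: fricative = 2.
The profile is 3-2-2. Between /ŋ/ (3) and /h/ (2) sonority does not rise, so the cluster violates the SSP.

no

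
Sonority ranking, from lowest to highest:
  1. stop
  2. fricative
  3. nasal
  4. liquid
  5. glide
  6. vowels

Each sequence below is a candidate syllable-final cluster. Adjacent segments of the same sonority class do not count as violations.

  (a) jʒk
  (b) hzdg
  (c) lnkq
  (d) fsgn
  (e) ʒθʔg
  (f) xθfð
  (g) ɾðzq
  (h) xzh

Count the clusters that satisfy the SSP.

(a) 5-2-1 → obeys
(b) 2-2-1-1 → obeys
(c) 4-3-1-1 → obeys
(d) 2-2-1-3 → violates
(e) 2-2-1-1 → obeys
(f) 2-2-2-2 → obeys
(g) 4-2-2-1 → obeys
(h) 2-2-2 → obeys

7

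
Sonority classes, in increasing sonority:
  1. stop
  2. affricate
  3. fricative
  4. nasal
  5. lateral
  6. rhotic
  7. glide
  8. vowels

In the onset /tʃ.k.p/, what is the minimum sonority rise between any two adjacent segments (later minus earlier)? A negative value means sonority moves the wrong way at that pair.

/tʃ/ — affricate, sonority 2.
/k/ — stop, sonority 1.
/p/ — stop, sonority 1.
/tʃ/→/k/: change -1.
/k/→/p/: change +0.
Minimum = -1.

-1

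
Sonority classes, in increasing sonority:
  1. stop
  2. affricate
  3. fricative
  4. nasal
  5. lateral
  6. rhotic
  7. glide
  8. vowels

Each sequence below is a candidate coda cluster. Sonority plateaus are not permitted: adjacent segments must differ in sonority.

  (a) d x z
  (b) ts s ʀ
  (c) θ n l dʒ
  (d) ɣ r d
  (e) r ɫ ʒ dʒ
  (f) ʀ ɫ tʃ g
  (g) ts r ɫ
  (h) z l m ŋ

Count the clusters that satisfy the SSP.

2

(a) 1-3-3 → violates
(b) 2-3-6 → violates
(c) 3-4-5-2 → violates
(d) 3-6-1 → violates
(e) 6-5-3-2 → obeys
(f) 6-5-2-1 → obeys
(g) 2-6-5 → violates
(h) 3-5-4-4 → violates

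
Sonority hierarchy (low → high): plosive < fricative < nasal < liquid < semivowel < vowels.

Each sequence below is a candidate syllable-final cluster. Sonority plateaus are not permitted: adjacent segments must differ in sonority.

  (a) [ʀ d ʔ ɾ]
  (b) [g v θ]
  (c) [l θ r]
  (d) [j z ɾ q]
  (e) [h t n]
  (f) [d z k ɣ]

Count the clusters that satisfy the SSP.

0

(a) 4-1-1-4 → violates
(b) 1-2-2 → violates
(c) 4-2-4 → violates
(d) 5-2-4-1 → violates
(e) 2-1-3 → violates
(f) 1-2-1-2 → violates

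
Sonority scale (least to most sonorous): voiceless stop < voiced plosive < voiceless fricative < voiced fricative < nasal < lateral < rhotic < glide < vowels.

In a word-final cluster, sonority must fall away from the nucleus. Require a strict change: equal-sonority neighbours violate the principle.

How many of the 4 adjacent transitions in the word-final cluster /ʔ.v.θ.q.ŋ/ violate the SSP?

2

/ʔ/ is a voiceless stop (sonority 1).
/v/ is a voiced fricative (sonority 4).
/θ/ is a voiceless fricative (sonority 3).
/q/ is a voiceless stop (sonority 1).
/ŋ/ is a nasal (sonority 5).
/ʔ/→/v/: 1→4 (does not fall) — violation.
/v/→/θ/: 4→3 (falls) — ok.
/θ/→/q/: 3→1 (falls) — ok.
/q/→/ŋ/: 1→5 (does not fall) — violation.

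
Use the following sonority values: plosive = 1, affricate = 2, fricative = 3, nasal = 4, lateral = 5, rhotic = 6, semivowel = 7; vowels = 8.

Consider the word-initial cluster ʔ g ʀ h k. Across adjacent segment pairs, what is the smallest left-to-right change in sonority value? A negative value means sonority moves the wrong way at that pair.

/ʔ/ — plosive, sonority 1.
/g/ — plosive, sonority 1.
/ʀ/ — rhotic, sonority 6.
/h/ — fricative, sonority 3.
/k/ — plosive, sonority 1.
/ʔ/→/g/: change +0.
/g/→/ʀ/: change +5.
/ʀ/→/h/: change -3.
/h/→/k/: change -2.
Minimum = -3.

-3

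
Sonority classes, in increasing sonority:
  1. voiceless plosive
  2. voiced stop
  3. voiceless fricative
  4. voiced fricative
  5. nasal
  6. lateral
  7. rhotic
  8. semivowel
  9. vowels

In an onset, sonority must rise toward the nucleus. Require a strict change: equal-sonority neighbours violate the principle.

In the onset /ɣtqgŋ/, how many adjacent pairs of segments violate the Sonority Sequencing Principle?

2

/ɣ/: voiced fricative = 4.
/t/: voiceless plosive = 1.
/q/: voiceless plosive = 1.
/g/: voiced stop = 2.
/ŋ/: nasal = 5.
/ɣ/→/t/: 4→1 (does not rise) — violation.
/t/→/q/: 1→1 (plateau) — violation.
/q/→/g/: 1→2 (rises) — ok.
/g/→/ŋ/: 2→5 (rises) — ok.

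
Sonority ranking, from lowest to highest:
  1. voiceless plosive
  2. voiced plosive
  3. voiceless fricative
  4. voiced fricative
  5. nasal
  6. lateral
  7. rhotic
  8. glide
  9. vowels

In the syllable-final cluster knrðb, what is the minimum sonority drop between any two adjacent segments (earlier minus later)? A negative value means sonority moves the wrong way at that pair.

-4

/k/ — voiceless plosive, sonority 1.
/n/ — nasal, sonority 5.
/r/ — rhotic, sonority 7.
/ð/ — voiced fricative, sonority 4.
/b/ — voiced plosive, sonority 2.
/k/→/n/: change -4.
/n/→/r/: change -2.
/r/→/ð/: change +3.
/ð/→/b/: change +2.
Minimum = -4.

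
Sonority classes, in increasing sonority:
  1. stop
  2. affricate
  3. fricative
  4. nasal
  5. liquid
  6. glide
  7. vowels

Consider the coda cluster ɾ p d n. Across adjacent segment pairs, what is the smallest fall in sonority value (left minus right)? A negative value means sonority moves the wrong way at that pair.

/ɾ/: liquid = 5.
/p/: stop = 1.
/d/: stop = 1.
/n/: nasal = 4.
/ɾ/→/p/: change +4.
/p/→/d/: change +0.
/d/→/n/: change -3.
Minimum = -3.

-3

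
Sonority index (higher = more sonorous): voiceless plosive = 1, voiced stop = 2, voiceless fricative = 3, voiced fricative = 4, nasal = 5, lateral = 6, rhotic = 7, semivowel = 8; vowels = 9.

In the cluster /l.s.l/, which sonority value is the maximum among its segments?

6

/l/ — lateral, sonority 6.
/s/ — voiceless fricative, sonority 3.
/l/ — lateral, sonority 6.
The maximum is 6.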